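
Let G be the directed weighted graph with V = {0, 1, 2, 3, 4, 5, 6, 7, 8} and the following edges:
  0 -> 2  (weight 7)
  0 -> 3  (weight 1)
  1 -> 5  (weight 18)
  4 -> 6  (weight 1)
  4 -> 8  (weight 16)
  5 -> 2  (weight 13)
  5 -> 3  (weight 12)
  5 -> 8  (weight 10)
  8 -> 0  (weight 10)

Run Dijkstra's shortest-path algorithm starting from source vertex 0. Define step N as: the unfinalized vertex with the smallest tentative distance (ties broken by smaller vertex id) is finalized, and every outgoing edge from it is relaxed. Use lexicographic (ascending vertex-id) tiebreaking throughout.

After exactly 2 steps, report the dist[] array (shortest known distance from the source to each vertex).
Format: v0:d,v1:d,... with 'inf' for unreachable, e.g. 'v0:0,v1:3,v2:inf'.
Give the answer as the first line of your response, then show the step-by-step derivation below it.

v0:0,v1:inf,v2:7,v3:1,v4:inf,v5:inf,v6:inf,v7:inf,v8:inf

step 1: dist = v0:0,v1:inf,v2:7,v3:1,v4:inf,v5:inf,v6:inf,v7:inf,v8:inf
step 2: dist = v0:0,v1:inf,v2:7,v3:1,v4:inf,v5:inf,v6:inf,v7:inf,v8:inf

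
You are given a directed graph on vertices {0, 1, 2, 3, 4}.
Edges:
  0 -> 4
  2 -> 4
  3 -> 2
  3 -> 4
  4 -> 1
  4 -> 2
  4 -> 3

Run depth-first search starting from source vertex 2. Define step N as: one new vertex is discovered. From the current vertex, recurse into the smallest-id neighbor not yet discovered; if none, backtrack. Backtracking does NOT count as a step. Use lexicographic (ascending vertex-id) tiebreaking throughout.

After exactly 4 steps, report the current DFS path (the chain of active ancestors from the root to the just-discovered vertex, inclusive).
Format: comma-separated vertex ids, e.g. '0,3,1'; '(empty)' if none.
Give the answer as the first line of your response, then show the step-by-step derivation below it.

2,4,3

step 1: discover 2; path=2; order=2
step 2: discover 4; path=2>4; order=2,4
step 3: discover 1; path=2>4>1; order=2,4,1
step 4: discover 3; path=2>4>3; order=2,4,1,3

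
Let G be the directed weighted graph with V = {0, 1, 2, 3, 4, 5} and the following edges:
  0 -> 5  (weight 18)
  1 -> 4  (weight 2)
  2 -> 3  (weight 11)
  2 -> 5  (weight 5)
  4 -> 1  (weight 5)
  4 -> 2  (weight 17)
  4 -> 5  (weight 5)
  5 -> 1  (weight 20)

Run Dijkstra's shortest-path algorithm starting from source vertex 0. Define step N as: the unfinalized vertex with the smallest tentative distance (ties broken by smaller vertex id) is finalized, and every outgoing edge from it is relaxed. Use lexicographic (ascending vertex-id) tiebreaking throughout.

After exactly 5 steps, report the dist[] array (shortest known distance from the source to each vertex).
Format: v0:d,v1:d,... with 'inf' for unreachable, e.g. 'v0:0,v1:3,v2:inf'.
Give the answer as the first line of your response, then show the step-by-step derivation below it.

v0:0,v1:38,v2:57,v3:68,v4:40,v5:18

step 1: dist = v0:0,v1:inf,v2:inf,v3:inf,v4:inf,v5:18
step 2: dist = v0:0,v1:38,v2:inf,v3:inf,v4:inf,v5:18
step 3: dist = v0:0,v1:38,v2:inf,v3:inf,v4:40,v5:18
step 4: dist = v0:0,v1:38,v2:57,v3:inf,v4:40,v5:18
step 5: dist = v0:0,v1:38,v2:57,v3:68,v4:40,v5:18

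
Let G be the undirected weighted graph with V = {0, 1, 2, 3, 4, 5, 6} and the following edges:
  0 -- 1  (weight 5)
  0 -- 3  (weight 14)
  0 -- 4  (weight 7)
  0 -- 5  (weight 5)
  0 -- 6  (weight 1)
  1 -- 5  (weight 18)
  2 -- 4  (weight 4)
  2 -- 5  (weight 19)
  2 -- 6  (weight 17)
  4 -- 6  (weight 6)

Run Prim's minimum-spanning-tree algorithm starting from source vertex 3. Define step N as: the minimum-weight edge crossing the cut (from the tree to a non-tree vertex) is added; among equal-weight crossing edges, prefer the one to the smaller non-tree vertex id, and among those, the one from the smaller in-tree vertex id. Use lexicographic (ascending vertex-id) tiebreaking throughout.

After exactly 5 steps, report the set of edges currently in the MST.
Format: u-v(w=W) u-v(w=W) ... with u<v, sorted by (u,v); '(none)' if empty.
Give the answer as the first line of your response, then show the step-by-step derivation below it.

0-1(w=5) 0-3(w=14) 0-5(w=5) 0-6(w=1) 4-6(w=6)

step 1: add edge 0-3 (w=14); MST = {0-3(w=14)}
step 2: add edge 0-6 (w=1); MST = {0-3(w=14) 0-6(w=1)}
step 3: add edge 0-1 (w=5); MST = {0-1(w=5) 0-3(w=14) 0-6(w=1)}
step 4: add edge 0-5 (w=5); MST = {0-1(w=5) 0-3(w=14) 0-5(w=5) 0-6(w=1)}
step 5: add edge 4-6 (w=6); MST = {0-1(w=5) 0-3(w=14) 0-5(w=5) 0-6(w=1) 4-6(w=6)}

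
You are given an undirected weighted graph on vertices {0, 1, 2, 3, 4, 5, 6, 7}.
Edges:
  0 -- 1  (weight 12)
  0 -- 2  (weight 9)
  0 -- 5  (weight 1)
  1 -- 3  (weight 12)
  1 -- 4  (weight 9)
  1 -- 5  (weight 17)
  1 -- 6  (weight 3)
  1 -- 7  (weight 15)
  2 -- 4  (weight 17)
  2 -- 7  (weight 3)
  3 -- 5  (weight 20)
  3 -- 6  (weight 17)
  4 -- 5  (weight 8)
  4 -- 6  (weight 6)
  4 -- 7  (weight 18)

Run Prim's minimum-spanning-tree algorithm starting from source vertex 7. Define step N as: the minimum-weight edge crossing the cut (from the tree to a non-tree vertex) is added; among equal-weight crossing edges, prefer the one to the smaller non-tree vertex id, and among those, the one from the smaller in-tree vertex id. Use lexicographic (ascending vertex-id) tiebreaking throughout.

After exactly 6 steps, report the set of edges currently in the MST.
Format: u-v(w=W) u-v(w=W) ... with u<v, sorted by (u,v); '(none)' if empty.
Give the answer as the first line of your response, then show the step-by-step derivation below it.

0-2(w=9) 0-5(w=1) 1-6(w=3) 2-7(w=3) 4-5(w=8) 4-6(w=6)

step 1: add edge 2-7 (w=3); MST = {2-7(w=3)}
step 2: add edge 0-2 (w=9); MST = {0-2(w=9) 2-7(w=3)}
step 3: add edge 0-5 (w=1); MST = {0-2(w=9) 0-5(w=1) 2-7(w=3)}
step 4: add edge 4-5 (w=8); MST = {0-2(w=9) 0-5(w=1) 2-7(w=3) 4-5(w=8)}
step 5: add edge 4-6 (w=6); MST = {0-2(w=9) 0-5(w=1) 2-7(w=3) 4-5(w=8) 4-6(w=6)}
step 6: add edge 1-6 (w=3); MST = {0-2(w=9) 0-5(w=1) 1-6(w=3) 2-7(w=3) 4-5(w=8) 4-6(w=6)}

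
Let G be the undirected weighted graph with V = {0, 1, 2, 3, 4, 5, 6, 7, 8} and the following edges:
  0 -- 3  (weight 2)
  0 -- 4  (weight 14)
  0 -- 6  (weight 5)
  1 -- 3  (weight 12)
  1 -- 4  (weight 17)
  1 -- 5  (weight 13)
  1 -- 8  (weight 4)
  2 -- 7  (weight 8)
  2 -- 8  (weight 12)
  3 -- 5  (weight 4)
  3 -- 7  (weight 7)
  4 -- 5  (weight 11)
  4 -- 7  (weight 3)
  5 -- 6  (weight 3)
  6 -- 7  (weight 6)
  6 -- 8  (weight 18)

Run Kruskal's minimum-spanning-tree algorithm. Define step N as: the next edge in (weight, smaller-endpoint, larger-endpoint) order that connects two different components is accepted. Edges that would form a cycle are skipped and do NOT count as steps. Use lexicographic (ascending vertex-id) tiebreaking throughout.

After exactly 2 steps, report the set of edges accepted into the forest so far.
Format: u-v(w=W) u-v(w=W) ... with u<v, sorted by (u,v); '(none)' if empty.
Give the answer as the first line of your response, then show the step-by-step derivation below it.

0-3(w=2) 4-7(w=3)

step 1: add edge 0-3 (w=2); MST = {0-3(w=2)}
step 2: add edge 4-7 (w=3); MST = {0-3(w=2) 4-7(w=3)}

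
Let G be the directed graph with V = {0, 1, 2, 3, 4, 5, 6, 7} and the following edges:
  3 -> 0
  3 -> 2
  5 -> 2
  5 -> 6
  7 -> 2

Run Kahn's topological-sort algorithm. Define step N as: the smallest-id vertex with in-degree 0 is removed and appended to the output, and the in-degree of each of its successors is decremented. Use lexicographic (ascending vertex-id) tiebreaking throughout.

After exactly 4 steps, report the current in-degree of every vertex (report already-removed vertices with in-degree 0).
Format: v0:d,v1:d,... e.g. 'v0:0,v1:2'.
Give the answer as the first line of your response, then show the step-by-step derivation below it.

v0:0,v1:0,v2:2,v3:0,v4:0,v5:0,v6:1,v7:0

step 1: output 1; order=[1]; indeg=(1,0,3,0,0,0,1,0)
step 2: output 3; order=[1,3]; indeg=(0,0,2,0,0,0,1,0)
step 3: output 0; order=[1,3,0]; indeg=(0,0,2,0,0,0,1,0)
step 4: output 4; order=[1,3,0,4]; indeg=(0,0,2,0,0,0,1,0)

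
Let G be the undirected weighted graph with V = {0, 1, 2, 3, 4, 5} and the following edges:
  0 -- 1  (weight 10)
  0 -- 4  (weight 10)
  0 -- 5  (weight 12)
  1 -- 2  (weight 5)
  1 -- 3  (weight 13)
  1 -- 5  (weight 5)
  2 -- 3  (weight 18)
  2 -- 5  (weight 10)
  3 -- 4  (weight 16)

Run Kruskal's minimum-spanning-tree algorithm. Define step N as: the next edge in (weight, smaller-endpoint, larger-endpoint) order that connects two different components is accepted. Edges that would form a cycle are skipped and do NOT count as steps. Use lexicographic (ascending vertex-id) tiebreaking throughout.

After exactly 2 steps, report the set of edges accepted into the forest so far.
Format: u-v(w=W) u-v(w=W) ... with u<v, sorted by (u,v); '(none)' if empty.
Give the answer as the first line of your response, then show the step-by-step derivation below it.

1-2(w=5) 1-5(w=5)

step 1: add edge 1-2 (w=5); MST = {1-2(w=5)}
step 2: add edge 1-5 (w=5); MST = {1-2(w=5) 1-5(w=5)}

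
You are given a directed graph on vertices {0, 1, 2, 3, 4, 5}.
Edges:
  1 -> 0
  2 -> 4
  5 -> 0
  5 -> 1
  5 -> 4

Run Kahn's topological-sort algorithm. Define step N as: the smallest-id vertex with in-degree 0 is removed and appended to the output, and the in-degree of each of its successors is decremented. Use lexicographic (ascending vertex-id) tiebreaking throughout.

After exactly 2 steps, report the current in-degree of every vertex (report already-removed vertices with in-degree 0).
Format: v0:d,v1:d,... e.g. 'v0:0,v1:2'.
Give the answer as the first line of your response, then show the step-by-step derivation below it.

v0:2,v1:1,v2:0,v3:0,v4:1,v5:0

step 1: output 2; order=[2]; indeg=(2,1,0,0,1,0)
step 2: output 3; order=[2,3]; indeg=(2,1,0,0,1,0)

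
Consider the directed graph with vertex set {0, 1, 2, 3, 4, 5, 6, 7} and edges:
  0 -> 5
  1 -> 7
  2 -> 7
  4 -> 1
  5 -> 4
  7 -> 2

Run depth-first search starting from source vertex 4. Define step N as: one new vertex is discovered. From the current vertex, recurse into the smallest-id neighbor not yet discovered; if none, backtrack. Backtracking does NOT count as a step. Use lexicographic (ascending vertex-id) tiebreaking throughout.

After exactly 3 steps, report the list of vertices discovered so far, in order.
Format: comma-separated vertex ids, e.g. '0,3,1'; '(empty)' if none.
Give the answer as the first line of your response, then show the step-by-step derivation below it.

4,1,7

step 1: discover 4; path=4; order=4
step 2: discover 1; path=4>1; order=4,1
step 3: discover 7; path=4>1>7; order=4,1,7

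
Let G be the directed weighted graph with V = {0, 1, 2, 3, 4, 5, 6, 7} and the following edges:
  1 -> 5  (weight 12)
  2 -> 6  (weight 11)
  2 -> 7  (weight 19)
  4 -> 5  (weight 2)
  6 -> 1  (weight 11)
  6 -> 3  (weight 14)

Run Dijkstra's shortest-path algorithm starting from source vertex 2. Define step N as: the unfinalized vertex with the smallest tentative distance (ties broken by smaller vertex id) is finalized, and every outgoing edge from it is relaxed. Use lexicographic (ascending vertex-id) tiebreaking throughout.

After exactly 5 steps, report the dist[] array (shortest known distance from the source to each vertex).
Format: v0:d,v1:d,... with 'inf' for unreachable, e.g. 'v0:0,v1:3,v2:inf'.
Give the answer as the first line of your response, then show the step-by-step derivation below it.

v0:inf,v1:22,v2:0,v3:25,v4:inf,v5:34,v6:11,v7:19

step 1: dist = v0:inf,v1:inf,v2:0,v3:inf,v4:inf,v5:inf,v6:11,v7:19
step 2: dist = v0:inf,v1:22,v2:0,v3:25,v4:inf,v5:inf,v6:11,v7:19
step 3: dist = v0:inf,v1:22,v2:0,v3:25,v4:inf,v5:inf,v6:11,v7:19
step 4: dist = v0:inf,v1:22,v2:0,v3:25,v4:inf,v5:34,v6:11,v7:19
step 5: dist = v0:inf,v1:22,v2:0,v3:25,v4:inf,v5:34,v6:11,v7:19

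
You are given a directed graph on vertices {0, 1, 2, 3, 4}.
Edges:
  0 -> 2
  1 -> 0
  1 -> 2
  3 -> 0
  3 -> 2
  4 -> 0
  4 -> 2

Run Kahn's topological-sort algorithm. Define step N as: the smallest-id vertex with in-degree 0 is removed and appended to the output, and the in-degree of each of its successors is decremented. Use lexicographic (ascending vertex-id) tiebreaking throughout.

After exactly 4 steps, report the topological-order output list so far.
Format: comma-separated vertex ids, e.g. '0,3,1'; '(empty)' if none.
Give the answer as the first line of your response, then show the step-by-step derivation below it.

1,3,4,0

step 1: output 1; order=[1]; indeg=(2,0,3,0,0)
step 2: output 3; order=[1,3]; indeg=(1,0,2,0,0)
step 3: output 4; order=[1,3,4]; indeg=(0,0,1,0,0)
step 4: output 0; order=[1,3,4,0]; indeg=(0,0,0,0,0)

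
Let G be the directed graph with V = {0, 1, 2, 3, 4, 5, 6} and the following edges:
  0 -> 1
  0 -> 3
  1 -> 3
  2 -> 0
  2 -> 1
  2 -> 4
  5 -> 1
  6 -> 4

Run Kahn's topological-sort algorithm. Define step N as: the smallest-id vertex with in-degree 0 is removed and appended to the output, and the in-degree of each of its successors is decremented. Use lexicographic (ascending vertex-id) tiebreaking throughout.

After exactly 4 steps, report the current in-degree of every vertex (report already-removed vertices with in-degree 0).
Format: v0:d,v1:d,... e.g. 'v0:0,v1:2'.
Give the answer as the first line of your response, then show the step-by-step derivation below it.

v0:0,v1:0,v2:0,v3:0,v4:1,v5:0,v6:0

step 1: output 2; order=[2]; indeg=(0,2,0,2,1,0,0)
step 2: output 0; order=[2,0]; indeg=(0,1,0,1,1,0,0)
step 3: output 5; order=[2,0,5]; indeg=(0,0,0,1,1,0,0)
step 4: output 1; order=[2,0,5,1]; indeg=(0,0,0,0,1,0,0)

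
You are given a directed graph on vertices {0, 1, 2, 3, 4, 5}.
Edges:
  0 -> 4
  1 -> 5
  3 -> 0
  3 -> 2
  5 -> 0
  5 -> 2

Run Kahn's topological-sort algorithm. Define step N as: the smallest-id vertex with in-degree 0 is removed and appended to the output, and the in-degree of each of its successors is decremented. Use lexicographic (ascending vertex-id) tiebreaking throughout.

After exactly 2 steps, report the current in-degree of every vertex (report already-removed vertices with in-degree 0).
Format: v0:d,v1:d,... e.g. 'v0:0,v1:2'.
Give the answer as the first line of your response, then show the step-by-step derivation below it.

v0:1,v1:0,v2:1,v3:0,v4:1,v5:0

step 1: output 1; order=[1]; indeg=(2,0,2,0,1,0)
step 2: output 3; order=[1,3]; indeg=(1,0,1,0,1,0)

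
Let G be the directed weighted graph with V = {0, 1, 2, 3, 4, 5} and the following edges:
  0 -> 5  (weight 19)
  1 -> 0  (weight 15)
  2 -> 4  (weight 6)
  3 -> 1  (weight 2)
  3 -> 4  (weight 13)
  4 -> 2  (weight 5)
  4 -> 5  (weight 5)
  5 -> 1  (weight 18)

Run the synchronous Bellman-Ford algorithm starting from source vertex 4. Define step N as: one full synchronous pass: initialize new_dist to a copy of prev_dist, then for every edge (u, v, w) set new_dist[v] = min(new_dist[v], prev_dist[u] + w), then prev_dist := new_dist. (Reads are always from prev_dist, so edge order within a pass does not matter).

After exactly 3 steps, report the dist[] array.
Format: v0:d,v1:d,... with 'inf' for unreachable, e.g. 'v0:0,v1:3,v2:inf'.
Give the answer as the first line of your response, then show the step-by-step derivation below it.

v0:38,v1:23,v2:5,v3:inf,v4:0,v5:5

step 1: dist = v0:inf,v1:inf,v2:5,v3:inf,v4:0,v5:5
step 2: dist = v0:inf,v1:23,v2:5,v3:inf,v4:0,v5:5
step 3: dist = v0:38,v1:23,v2:5,v3:inf,v4:0,v5:5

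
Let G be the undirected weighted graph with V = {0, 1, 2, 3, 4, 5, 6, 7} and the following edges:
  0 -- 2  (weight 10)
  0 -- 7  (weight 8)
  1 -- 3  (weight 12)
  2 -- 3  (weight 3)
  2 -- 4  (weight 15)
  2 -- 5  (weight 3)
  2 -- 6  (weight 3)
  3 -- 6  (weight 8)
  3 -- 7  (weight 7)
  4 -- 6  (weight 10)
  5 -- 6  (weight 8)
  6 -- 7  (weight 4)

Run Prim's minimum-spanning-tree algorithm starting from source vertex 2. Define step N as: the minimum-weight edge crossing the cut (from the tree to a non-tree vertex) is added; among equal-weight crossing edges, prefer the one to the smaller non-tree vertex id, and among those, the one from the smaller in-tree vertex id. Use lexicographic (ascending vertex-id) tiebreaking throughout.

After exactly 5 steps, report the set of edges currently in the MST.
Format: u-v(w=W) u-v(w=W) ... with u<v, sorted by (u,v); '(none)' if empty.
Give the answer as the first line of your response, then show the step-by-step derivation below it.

0-7(w=8) 2-3(w=3) 2-5(w=3) 2-6(w=3) 6-7(w=4)

step 1: add edge 2-3 (w=3); MST = {2-3(w=3)}
step 2: add edge 2-5 (w=3); MST = {2-3(w=3) 2-5(w=3)}
step 3: add edge 2-6 (w=3); MST = {2-3(w=3) 2-5(w=3) 2-6(w=3)}
step 4: add edge 6-7 (w=4); MST = {2-3(w=3) 2-5(w=3) 2-6(w=3) 6-7(w=4)}
step 5: add edge 0-7 (w=8); MST = {0-7(w=8) 2-3(w=3) 2-5(w=3) 2-6(w=3) 6-7(w=4)}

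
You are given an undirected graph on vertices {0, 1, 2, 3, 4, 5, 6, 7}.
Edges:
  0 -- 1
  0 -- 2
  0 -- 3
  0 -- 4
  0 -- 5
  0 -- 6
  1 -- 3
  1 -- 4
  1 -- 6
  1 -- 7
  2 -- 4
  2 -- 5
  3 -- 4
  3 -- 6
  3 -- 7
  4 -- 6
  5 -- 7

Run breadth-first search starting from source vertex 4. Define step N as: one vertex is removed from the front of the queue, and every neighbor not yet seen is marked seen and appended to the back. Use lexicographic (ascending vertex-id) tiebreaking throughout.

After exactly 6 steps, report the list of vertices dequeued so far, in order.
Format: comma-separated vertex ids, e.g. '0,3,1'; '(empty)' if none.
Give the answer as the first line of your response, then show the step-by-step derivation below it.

4,0,1,2,3,6

step 1: dequeue 4; queue=[0,1,2,3,6]; order=4
step 2: dequeue 0; queue=[1,2,3,6,5]; order=4,0
step 3: dequeue 1; queue=[2,3,6,5,7]; order=4,0,1
step 4: dequeue 2; queue=[3,6,5,7]; order=4,0,1,2
step 5: dequeue 3; queue=[6,5,7]; order=4,0,1,2,3
step 6: dequeue 6; queue=[5,7]; order=4,0,1,2,3,6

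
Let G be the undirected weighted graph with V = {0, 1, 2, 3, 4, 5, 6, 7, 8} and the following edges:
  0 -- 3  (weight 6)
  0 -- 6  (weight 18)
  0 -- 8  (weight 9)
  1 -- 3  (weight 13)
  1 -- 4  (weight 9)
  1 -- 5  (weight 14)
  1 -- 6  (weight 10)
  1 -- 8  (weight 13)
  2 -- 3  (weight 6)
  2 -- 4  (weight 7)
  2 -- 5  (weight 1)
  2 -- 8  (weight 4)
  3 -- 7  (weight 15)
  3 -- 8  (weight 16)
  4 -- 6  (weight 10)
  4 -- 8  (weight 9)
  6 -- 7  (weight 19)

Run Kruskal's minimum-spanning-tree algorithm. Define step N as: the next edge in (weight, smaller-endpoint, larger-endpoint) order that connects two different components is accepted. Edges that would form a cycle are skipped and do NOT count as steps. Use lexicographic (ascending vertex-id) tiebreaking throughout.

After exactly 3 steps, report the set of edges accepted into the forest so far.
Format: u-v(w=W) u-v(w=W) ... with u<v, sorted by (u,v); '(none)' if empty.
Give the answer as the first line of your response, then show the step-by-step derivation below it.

0-3(w=6) 2-5(w=1) 2-8(w=4)

step 1: add edge 2-5 (w=1); MST = {2-5(w=1)}
step 2: add edge 2-8 (w=4); MST = {2-5(w=1) 2-8(w=4)}
step 3: add edge 0-3 (w=6); MST = {0-3(w=6) 2-5(w=1) 2-8(w=4)}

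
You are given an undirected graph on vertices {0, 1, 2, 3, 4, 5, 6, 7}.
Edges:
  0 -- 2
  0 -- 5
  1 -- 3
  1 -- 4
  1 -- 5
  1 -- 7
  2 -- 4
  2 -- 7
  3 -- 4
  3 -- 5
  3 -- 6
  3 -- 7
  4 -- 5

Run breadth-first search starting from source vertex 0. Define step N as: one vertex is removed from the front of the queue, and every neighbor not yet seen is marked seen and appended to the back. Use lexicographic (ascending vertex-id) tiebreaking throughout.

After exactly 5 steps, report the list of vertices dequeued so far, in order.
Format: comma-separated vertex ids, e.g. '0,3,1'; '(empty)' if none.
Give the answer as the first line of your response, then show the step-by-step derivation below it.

0,2,5,4,7

step 1: dequeue 0; queue=[2,5]; order=0
step 2: dequeue 2; queue=[5,4,7]; order=0,2
step 3: dequeue 5; queue=[4,7,1,3]; order=0,2,5
step 4: dequeue 4; queue=[7,1,3]; order=0,2,5,4
step 5: dequeue 7; queue=[1,3]; order=0,2,5,4,7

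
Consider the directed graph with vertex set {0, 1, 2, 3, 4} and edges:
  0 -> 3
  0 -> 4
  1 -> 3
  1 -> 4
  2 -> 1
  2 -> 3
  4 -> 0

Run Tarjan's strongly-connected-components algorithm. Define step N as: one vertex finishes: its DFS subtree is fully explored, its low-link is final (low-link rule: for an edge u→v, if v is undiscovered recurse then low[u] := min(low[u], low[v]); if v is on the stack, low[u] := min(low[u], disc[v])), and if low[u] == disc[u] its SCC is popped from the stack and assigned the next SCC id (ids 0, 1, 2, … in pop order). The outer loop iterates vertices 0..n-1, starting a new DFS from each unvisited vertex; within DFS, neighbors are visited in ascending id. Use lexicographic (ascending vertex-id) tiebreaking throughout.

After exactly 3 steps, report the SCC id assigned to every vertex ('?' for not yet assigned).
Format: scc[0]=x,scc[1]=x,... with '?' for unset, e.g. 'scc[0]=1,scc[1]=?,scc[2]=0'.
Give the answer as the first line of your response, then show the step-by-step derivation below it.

scc[0]=1,scc[1]=?,scc[2]=?,scc[3]=0,scc[4]=1

step 1: low=(low[0]=0,low[1]=?,low[2]=?,low[3]=1,low[4]=?); scc=(scc[0]=?,scc[1]=?,scc[2]=?,scc[3]=0,scc[4]=?)
step 2: low=(low[0]=0,low[1]=?,low[2]=?,low[3]=1,low[4]=0); scc=(scc[0]=?,scc[1]=?,scc[2]=?,scc[3]=0,scc[4]=?)
step 3: low=(low[0]=0,low[1]=?,low[2]=?,low[3]=1,low[4]=0); scc=(scc[0]=1,scc[1]=?,scc[2]=?,scc[3]=0,scc[4]=1)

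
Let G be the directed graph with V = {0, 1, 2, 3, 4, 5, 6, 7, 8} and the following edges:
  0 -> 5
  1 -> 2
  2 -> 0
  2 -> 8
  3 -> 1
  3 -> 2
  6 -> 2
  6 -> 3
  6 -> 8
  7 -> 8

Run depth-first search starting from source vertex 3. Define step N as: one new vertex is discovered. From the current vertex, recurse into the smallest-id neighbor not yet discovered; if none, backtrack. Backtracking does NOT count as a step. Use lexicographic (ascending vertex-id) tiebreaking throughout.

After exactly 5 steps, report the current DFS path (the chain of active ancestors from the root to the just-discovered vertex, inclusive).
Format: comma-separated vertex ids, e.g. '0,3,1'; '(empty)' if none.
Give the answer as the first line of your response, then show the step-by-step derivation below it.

3,1,2,0,5

step 1: discover 3; path=3; order=3
step 2: discover 1; path=3>1; order=3,1
step 3: discover 2; path=3>1>2; order=3,1,2
step 4: discover 0; path=3>1>2>0; order=3,1,2,0
step 5: discover 5; path=3>1>2>0>5; order=3,1,2,0,5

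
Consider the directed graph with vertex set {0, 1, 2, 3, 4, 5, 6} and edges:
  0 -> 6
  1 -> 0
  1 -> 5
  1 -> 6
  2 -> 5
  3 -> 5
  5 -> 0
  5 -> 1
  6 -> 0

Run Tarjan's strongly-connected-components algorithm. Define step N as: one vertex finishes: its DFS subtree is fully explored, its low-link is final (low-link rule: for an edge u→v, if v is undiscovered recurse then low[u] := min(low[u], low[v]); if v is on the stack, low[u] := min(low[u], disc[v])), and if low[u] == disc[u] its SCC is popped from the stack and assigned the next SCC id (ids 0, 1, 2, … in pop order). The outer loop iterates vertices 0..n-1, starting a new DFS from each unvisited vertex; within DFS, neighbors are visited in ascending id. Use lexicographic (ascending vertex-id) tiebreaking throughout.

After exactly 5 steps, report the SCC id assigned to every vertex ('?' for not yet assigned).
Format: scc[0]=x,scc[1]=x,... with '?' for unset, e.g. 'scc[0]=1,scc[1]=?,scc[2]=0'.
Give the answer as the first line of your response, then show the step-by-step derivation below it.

scc[0]=0,scc[1]=1,scc[2]=2,scc[3]=?,scc[4]=?,scc[5]=1,scc[6]=0

step 1: low=(low[0]=0,low[1]=?,low[2]=?,low[3]=?,low[4]=?,low[5]=?,low[6]=0); scc=(scc[0]=?,scc[1]=?,scc[2]=?,scc[3]=?,scc[4]=?,scc[5]=?,scc[6]=?)
step 2: low=(low[0]=0,low[1]=?,low[2]=?,low[3]=?,low[4]=?,low[5]=?,low[6]=0); scc=(scc[0]=0,scc[1]=?,scc[2]=?,scc[3]=?,scc[4]=?,scc[5]=?,scc[6]=0)
step 3: low=(low[0]=0,low[1]=2,low[2]=?,low[3]=?,low[4]=?,low[5]=2,low[6]=0); scc=(scc[0]=0,scc[1]=?,scc[2]=?,scc[3]=?,scc[4]=?,scc[5]=?,scc[6]=0)
step 4: low=(low[0]=0,low[1]=2,low[2]=?,low[3]=?,low[4]=?,low[5]=2,low[6]=0); scc=(scc[0]=0,scc[1]=1,scc[2]=?,scc[3]=?,scc[4]=?,scc[5]=1,scc[6]=0)
step 5: low=(low[0]=0,low[1]=2,low[2]=4,low[3]=?,low[4]=?,low[5]=2,low[6]=0); scc=(scc[0]=0,scc[1]=1,scc[2]=2,scc[3]=?,scc[4]=?,scc[5]=1,scc[6]=0)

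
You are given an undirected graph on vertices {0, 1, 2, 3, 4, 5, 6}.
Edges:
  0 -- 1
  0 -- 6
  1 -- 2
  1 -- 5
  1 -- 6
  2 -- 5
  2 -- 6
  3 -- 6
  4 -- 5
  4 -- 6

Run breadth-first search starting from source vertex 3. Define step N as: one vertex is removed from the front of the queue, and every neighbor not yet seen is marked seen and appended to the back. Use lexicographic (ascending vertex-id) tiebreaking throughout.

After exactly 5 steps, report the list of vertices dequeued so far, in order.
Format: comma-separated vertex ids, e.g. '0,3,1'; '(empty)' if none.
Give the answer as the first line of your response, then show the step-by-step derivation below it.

3,6,0,1,2

step 1: dequeue 3; queue=[6]; order=3
step 2: dequeue 6; queue=[0,1,2,4]; order=3,6
step 3: dequeue 0; queue=[1,2,4]; order=3,6,0
step 4: dequeue 1; queue=[2,4,5]; order=3,6,0,1
step 5: dequeue 2; queue=[4,5]; order=3,6,0,1,2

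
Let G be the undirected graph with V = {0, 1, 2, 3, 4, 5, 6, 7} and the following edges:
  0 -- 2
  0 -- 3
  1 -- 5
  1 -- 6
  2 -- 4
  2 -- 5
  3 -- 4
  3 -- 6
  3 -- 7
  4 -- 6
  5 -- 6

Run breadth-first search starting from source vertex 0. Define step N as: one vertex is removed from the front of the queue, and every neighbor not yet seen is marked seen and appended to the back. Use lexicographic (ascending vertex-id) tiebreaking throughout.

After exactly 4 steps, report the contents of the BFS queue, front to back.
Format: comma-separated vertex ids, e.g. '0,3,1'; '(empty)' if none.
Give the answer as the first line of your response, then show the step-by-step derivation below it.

5,6,7

step 1: dequeue 0; queue=[2,3]; order=0
step 2: dequeue 2; queue=[3,4,5]; order=0,2
step 3: dequeue 3; queue=[4,5,6,7]; order=0,2,3
step 4: dequeue 4; queue=[5,6,7]; order=0,2,3,4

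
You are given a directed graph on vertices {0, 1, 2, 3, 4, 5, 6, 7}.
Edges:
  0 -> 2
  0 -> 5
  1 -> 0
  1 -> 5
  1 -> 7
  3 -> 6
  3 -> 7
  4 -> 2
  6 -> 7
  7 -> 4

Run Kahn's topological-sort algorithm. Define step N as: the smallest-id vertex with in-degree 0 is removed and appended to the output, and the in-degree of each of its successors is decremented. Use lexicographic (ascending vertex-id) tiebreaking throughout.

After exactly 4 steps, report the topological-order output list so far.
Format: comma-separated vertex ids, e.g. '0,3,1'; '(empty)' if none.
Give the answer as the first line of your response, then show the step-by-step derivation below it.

1,0,3,5

step 1: output 1; order=[1]; indeg=(0,0,2,0,1,1,1,2)
step 2: output 0; order=[1,0]; indeg=(0,0,1,0,1,0,1,2)
step 3: output 3; order=[1,0,3]; indeg=(0,0,1,0,1,0,0,1)
step 4: output 5; order=[1,0,3,5]; indeg=(0,0,1,0,1,0,0,1)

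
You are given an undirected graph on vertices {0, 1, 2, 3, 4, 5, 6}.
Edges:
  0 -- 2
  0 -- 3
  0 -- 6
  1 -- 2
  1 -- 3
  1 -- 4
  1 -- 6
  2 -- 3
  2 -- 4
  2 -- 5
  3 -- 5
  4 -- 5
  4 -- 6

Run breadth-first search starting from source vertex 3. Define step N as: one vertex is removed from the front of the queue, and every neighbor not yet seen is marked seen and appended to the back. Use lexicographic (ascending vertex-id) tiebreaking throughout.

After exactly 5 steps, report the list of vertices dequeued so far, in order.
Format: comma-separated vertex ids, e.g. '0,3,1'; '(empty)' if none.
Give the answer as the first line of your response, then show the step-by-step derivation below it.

3,0,1,2,5

step 1: dequeue 3; queue=[0,1,2,5]; order=3
step 2: dequeue 0; queue=[1,2,5,6]; order=3,0
step 3: dequeue 1; queue=[2,5,6,4]; order=3,0,1
step 4: dequeue 2; queue=[5,6,4]; order=3,0,1,2
step 5: dequeue 5; queue=[6,4]; order=3,0,1,2,5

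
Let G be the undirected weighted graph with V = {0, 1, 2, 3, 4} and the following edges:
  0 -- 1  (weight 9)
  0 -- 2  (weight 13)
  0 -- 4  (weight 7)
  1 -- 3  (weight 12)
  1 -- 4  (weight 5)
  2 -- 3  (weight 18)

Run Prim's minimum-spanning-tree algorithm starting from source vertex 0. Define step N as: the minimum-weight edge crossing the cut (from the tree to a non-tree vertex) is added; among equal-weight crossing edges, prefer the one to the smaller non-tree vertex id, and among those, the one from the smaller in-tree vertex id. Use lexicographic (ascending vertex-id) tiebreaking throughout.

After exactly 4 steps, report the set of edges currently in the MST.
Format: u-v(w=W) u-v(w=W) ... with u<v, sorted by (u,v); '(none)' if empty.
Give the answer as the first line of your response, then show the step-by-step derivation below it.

0-2(w=13) 0-4(w=7) 1-3(w=12) 1-4(w=5)

step 1: add edge 0-4 (w=7); MST = {0-4(w=7)}
step 2: add edge 1-4 (w=5); MST = {0-4(w=7) 1-4(w=5)}
step 3: add edge 1-3 (w=12); MST = {0-4(w=7) 1-3(w=12) 1-4(w=5)}
step 4: add edge 0-2 (w=13); MST = {0-2(w=13) 0-4(w=7) 1-3(w=12) 1-4(w=5)}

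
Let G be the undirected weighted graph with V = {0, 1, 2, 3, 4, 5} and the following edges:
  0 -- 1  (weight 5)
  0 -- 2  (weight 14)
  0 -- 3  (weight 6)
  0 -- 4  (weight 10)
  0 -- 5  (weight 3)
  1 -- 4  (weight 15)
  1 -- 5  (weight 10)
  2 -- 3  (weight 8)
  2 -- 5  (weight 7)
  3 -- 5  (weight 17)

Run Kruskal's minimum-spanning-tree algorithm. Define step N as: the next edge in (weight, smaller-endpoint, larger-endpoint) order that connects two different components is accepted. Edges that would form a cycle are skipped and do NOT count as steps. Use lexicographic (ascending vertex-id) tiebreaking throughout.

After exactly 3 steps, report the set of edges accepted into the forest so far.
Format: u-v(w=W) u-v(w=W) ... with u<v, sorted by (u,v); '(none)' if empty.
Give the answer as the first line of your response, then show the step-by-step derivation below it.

0-1(w=5) 0-3(w=6) 0-5(w=3)

step 1: add edge 0-5 (w=3); MST = {0-5(w=3)}
step 2: add edge 0-1 (w=5); MST = {0-1(w=5) 0-5(w=3)}
step 3: add edge 0-3 (w=6); MST = {0-1(w=5) 0-3(w=6) 0-5(w=3)}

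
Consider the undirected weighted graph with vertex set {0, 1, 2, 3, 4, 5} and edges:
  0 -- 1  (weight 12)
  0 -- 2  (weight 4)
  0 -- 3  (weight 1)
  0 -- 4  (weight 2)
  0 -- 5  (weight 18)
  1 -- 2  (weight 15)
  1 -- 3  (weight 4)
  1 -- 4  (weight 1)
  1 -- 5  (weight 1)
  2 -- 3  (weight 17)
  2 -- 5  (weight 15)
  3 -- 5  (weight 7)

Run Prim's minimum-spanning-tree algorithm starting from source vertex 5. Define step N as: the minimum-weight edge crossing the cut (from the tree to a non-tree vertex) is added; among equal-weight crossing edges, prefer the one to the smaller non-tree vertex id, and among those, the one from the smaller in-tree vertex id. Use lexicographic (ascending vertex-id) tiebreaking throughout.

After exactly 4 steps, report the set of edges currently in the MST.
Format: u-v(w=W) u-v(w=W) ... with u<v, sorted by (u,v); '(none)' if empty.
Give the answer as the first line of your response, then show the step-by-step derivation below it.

0-3(w=1) 0-4(w=2) 1-4(w=1) 1-5(w=1)

step 1: add edge 1-5 (w=1); MST = {1-5(w=1)}
step 2: add edge 1-4 (w=1); MST = {1-4(w=1) 1-5(w=1)}
step 3: add edge 0-4 (w=2); MST = {0-4(w=2) 1-4(w=1) 1-5(w=1)}
step 4: add edge 0-3 (w=1); MST = {0-3(w=1) 0-4(w=2) 1-4(w=1) 1-5(w=1)}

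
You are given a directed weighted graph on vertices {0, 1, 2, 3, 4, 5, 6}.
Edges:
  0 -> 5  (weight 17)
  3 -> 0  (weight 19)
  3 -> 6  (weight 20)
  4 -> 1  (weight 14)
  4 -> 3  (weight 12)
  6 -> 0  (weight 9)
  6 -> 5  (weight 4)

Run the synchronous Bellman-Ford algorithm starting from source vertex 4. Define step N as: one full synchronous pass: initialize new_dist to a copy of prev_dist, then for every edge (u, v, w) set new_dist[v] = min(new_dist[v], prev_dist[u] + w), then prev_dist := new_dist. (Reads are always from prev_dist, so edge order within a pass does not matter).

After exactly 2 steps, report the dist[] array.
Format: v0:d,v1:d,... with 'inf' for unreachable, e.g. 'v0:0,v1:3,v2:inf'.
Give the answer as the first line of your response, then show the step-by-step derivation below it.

v0:31,v1:14,v2:inf,v3:12,v4:0,v5:inf,v6:32

step 1: dist = v0:inf,v1:14,v2:inf,v3:12,v4:0,v5:inf,v6:inf
step 2: dist = v0:31,v1:14,v2:inf,v3:12,v4:0,v5:inf,v6:32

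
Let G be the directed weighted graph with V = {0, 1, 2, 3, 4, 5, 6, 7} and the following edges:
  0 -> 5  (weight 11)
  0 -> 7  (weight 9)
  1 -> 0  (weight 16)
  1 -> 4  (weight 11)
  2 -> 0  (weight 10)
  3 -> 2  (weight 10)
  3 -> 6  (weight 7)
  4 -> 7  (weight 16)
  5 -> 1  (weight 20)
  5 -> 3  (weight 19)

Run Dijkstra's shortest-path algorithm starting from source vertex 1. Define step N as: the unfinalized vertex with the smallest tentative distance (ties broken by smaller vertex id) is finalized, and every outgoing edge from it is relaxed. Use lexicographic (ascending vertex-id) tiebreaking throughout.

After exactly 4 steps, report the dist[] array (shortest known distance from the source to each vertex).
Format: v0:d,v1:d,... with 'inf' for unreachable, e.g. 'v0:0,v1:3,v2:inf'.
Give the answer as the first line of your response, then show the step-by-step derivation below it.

v0:16,v1:0,v2:inf,v3:inf,v4:11,v5:27,v6:inf,v7:25

step 1: dist = v0:16,v1:0,v2:inf,v3:inf,v4:11,v5:inf,v6:inf,v7:inf
step 2: dist = v0:16,v1:0,v2:inf,v3:inf,v4:11,v5:inf,v6:inf,v7:27
step 3: dist = v0:16,v1:0,v2:inf,v3:inf,v4:11,v5:27,v6:inf,v7:25
step 4: dist = v0:16,v1:0,v2:inf,v3:inf,v4:11,v5:27,v6:inf,v7:25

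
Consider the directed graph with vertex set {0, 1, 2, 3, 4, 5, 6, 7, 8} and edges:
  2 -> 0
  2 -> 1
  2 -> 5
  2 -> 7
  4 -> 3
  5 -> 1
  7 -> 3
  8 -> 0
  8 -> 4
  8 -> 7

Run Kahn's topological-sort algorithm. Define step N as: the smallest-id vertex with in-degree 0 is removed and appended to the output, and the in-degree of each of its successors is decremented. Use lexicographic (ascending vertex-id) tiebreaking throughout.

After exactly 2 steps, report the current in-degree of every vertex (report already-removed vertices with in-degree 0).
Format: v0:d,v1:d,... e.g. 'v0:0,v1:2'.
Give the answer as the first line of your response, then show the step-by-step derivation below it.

v0:1,v1:0,v2:0,v3:2,v4:1,v5:0,v6:0,v7:1,v8:0

step 1: output 2; order=[2]; indeg=(1,1,0,2,1,0,0,1,0)
step 2: output 5; order=[2,5]; indeg=(1,0,0,2,1,0,0,1,0)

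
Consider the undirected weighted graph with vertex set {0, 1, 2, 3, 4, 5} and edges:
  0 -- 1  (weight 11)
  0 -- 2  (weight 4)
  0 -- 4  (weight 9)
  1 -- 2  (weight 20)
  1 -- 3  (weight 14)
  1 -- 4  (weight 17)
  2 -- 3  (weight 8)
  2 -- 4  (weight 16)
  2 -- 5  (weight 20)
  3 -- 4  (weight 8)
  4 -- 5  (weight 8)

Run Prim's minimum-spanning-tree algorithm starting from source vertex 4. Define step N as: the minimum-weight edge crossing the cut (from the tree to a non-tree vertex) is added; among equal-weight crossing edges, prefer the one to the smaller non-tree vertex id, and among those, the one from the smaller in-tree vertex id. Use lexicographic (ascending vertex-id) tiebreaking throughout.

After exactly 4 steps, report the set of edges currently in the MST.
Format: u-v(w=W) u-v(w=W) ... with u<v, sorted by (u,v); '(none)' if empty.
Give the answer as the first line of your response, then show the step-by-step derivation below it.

0-2(w=4) 2-3(w=8) 3-4(w=8) 4-5(w=8)

step 1: add edge 3-4 (w=8); MST = {3-4(w=8)}
step 2: add edge 2-3 (w=8); MST = {2-3(w=8) 3-4(w=8)}
step 3: add edge 0-2 (w=4); MST = {0-2(w=4) 2-3(w=8) 3-4(w=8)}
step 4: add edge 4-5 (w=8); MST = {0-2(w=4) 2-3(w=8) 3-4(w=8) 4-5(w=8)}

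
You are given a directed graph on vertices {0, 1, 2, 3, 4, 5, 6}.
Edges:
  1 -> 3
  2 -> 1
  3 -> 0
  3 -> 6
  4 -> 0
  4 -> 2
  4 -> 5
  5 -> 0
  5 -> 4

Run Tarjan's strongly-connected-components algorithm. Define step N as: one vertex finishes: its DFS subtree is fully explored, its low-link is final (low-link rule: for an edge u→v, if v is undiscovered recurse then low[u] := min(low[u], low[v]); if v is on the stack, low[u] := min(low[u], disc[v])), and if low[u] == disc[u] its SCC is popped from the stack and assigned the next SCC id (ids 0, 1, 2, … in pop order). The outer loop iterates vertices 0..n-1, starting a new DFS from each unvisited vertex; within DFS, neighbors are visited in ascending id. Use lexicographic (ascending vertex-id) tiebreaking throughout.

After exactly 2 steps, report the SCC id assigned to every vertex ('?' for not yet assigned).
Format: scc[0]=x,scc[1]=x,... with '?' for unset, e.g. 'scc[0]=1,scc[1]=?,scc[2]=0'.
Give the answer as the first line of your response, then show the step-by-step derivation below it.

scc[0]=0,scc[1]=?,scc[2]=?,scc[3]=?,scc[4]=?,scc[5]=?,scc[6]=1

step 1: low=(low[0]=0,low[1]=?,low[2]=?,low[3]=?,low[4]=?,low[5]=?,low[6]=?); scc=(scc[0]=0,scc[1]=?,scc[2]=?,scc[3]=?,scc[4]=?,scc[5]=?,scc[6]=?)
step 2: low=(low[0]=0,low[1]=1,low[2]=?,low[3]=2,low[4]=?,low[5]=?,low[6]=3); scc=(scc[0]=0,scc[1]=?,scc[2]=?,scc[3]=?,scc[4]=?,scc[5]=?,scc[6]=1)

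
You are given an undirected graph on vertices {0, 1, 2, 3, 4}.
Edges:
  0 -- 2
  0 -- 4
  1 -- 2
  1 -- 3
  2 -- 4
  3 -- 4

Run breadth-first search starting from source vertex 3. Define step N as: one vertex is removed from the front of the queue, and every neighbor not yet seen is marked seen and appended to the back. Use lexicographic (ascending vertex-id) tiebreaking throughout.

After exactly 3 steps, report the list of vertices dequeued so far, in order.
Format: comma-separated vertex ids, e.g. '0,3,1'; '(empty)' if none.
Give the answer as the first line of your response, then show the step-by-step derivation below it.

3,1,4

step 1: dequeue 3; queue=[1,4]; order=3
step 2: dequeue 1; queue=[4,2]; order=3,1
step 3: dequeue 4; queue=[2,0]; order=3,1,4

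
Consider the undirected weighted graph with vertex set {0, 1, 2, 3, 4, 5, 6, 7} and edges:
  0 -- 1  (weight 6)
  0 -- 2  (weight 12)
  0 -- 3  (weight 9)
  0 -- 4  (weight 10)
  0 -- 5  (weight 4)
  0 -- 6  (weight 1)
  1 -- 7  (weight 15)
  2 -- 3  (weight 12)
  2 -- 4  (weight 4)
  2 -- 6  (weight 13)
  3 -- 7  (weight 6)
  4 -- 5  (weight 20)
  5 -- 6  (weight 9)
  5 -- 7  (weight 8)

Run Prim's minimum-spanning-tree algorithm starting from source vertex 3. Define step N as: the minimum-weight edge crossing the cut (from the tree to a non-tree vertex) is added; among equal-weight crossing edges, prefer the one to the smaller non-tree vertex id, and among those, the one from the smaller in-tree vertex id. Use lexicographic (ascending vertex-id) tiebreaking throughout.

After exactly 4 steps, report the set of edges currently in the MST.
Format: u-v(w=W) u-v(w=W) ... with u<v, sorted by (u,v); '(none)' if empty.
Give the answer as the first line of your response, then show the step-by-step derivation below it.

0-5(w=4) 0-6(w=1) 3-7(w=6) 5-7(w=8)

step 1: add edge 3-7 (w=6); MST = {3-7(w=6)}
step 2: add edge 5-7 (w=8); MST = {3-7(w=6) 5-7(w=8)}
step 3: add edge 0-5 (w=4); MST = {0-5(w=4) 3-7(w=6) 5-7(w=8)}
step 4: add edge 0-6 (w=1); MST = {0-5(w=4) 0-6(w=1) 3-7(w=6) 5-7(w=8)}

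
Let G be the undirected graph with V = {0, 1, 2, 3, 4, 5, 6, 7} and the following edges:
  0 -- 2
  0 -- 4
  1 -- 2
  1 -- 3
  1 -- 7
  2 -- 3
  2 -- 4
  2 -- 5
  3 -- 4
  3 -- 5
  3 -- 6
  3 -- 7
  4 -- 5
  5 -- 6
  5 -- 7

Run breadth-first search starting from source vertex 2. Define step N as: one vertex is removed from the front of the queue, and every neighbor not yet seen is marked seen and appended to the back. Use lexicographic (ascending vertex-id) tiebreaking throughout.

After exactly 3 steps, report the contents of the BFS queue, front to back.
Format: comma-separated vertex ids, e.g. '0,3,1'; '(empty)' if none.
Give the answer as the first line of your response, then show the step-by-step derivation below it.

3,4,5,7

step 1: dequeue 2; queue=[0,1,3,4,5]; order=2
step 2: dequeue 0; queue=[1,3,4,5]; order=2,0
step 3: dequeue 1; queue=[3,4,5,7]; order=2,0,1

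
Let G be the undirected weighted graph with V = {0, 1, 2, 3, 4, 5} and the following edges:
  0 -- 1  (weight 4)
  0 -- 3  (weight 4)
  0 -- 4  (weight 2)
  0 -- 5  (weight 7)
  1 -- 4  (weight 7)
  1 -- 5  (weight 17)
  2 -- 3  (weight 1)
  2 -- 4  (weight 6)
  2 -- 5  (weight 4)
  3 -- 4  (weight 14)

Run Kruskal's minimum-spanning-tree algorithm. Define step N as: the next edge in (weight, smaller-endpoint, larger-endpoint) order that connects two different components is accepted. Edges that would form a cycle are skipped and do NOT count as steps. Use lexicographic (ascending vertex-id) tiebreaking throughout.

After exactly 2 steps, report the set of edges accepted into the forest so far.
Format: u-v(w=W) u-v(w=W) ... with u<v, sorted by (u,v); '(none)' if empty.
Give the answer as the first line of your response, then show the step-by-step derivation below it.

0-4(w=2) 2-3(w=1)

step 1: add edge 2-3 (w=1); MST = {2-3(w=1)}
step 2: add edge 0-4 (w=2); MST = {0-4(w=2) 2-3(w=1)}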